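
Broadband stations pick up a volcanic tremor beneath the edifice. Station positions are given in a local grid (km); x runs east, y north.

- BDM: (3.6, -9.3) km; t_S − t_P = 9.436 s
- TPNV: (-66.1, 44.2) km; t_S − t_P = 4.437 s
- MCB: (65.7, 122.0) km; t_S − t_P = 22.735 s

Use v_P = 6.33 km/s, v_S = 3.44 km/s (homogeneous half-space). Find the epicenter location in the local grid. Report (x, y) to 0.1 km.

Distance from S−P lag: d = Δt · v_P v_S / (v_P − v_S) = Δt · (6.33·3.44)/(6.33−3.44) ≈ 7.5347·Δt.
So d_BDM = 71.10, d_TPNV = 33.43, d_MCB = 171.30 km.
Circle about each station: (x − 3.6)² + (y + 9.3)² = 71.10²; (x + 66.1)² + (y − 44.2)² = 33.43²; (x − 65.7)² + (y − 122.0)² = 171.30².
Subtracting the BDM equation from the TPNV and MCB equations removes the quadratic terms:
-139.4 x + 107.0 y = 10161.05
124.2 x + 262.6 y = -5187.44
Solving the 2×2 system: x ≈ -64.6, y ≈ 10.8 km.
Check against BDM (with the unrounded x, y): √((x − 3.6)²+(y + 9.3)²) = 71.10 ≈ 71.10 km. ✓

-64.6 km east, 10.8 km north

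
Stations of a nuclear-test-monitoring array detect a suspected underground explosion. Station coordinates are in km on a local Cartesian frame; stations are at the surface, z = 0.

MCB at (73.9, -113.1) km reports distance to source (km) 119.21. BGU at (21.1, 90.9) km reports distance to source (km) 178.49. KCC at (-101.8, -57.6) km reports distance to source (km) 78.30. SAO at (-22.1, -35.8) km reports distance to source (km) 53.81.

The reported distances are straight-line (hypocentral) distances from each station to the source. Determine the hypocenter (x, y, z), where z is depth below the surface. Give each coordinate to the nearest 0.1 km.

x ≈ -33.8 km, y ≈ -75.4 km, depth ≈ 34.5 km

Each station gives a sphere (x−x_i)² + (y−y_i)² + z² = d_i² (stations at z=0).
Subtracting the MCB sphere from BGU and KCC: z² cancels, leaving linear equations in x and y:
-105.6 x + 408.0 y = -27192.46
-351.4 x + 111.0 y = 3508.31
Solving: x ≈ -33.800, y ≈ -75.396 km (keep extra digits for the depth step; rounded: -33.8, -75.4).
Then from the MCB sphere: z² = 119.21² − (x − 73.9)² − (y + 113.1)² with x = -33.800, y = -75.396, so z ≈ 34.498 ≈ 34.5 km.
Check against SAO (with the unrounded solution): distance 53.80 ≈ 53.81 km. ✓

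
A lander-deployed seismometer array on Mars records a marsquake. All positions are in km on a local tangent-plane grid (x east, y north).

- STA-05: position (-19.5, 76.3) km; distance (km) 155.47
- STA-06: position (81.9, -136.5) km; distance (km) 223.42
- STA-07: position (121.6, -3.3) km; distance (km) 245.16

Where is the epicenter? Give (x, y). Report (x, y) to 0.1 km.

Circle about each station: (x + 19.5)² + (y − 76.3)² = 155.47²; (x − 81.9)² + (y + 136.5)² = 223.42²; (x − 121.6)² + (y + 3.3)² = 245.16².
Subtracting the STA-05 equation from the STA-06 and STA-07 equations removes the quadratic terms:
202.8 x − 425.6 y = -6607.66
282.2 x − 159.2 y = -27336.99
Solving the 2×2 system: x ≈ -120.5, y ≈ -41.9 km.

(-120.5, -41.9)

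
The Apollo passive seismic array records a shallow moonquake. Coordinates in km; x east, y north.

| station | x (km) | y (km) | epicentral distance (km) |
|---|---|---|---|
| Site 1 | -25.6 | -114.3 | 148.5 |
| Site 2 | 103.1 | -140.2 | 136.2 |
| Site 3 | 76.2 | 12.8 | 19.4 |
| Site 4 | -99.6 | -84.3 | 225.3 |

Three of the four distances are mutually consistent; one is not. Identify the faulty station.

Solve using three stations at a time. Using Site 1, Site 2, Site 3 (subtract circle equations pairwise → linear system) gives (x, y) ≈ (76.6, -6.6).
Distances from that point to each station vs reported:
  Site 1: calculated 148.5 vs reported 148.5 → residual 0.0 km
  Site 2: calculated 136.2 vs reported 136.2 → residual 0.0 km
  Site 3: calculated 19.4 vs reported 19.4 → residual 0.0 km
  Site 4: calculated 192.6 vs reported 225.3 → residual 32.7 km
Site 1, Site 2, Site 3 are mutually consistent (residuals ≈ 0); Site 4 is off by 32.7 km.

Site 4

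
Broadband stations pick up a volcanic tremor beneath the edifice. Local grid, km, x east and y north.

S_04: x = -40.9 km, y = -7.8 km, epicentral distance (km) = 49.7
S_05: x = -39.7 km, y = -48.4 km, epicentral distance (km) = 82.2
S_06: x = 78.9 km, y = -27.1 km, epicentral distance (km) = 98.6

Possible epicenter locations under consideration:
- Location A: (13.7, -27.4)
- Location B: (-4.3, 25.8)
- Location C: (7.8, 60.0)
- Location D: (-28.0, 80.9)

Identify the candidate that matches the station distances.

For each candidate, compare |candidate − station| to the reported distance:
Location A: residuals S_04 8.3, S_05 24.8, S_06 33.4 → max 33.4 km
Location B: residuals S_04 0.0, S_05 0.0, S_06 0.0 → max 0.0 km
Location C: residuals S_04 33.8, S_05 36.2, S_06 13.8 → max 36.2 km
Location D: residuals S_04 39.9, S_05 47.6, S_06 53.4 → max 53.4 km
Only Location B has all residuals ≈ 0.

Location B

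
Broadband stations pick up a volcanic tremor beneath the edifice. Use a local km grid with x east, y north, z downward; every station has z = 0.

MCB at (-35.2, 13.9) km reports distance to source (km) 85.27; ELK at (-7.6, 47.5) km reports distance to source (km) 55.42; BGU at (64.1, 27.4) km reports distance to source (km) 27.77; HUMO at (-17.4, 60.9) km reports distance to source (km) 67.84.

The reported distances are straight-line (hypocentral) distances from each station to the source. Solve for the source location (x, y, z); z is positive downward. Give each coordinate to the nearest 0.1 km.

Each station gives a sphere (x−x_i)² + (y−y_i)² + z² = d_i² (stations at z=0).
Subtracting the MCB sphere from ELK and BGU: z² cancels, leaving linear equations in x and y:
55.2 x + 67.2 y = 5081.36
198.6 x + 27.0 y = 9927.12
Solving: x ≈ 44.697, y ≈ 38.900 km (keep extra digits for the depth step; rounded: 44.7, 38.9).
Then from the MCB sphere: z² = 85.27² − (x + 35.2)² − (y − 13.9)² with x = 44.697, y = 38.900, so z ≈ 16.200 ≈ 16.2 km.
Check against HUMO (with the unrounded solution): distance 67.84 ≈ 67.84 km. ✓

x ≈ 44.7 km, y ≈ 38.9 km, depth ≈ 16.2 km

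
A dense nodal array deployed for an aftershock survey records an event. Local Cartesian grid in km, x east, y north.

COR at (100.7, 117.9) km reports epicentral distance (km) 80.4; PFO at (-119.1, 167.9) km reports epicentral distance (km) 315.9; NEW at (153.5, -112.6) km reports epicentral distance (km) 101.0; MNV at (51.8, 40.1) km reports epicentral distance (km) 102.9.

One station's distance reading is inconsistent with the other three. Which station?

Solve using three stations at a time. Using PFO, NEW, MNV (subtract circle equations pairwise → linear system) gives (x, y) ≈ (140.2, -12.5).
Distances from that point to each station vs reported:
  COR: calculated 136.3 vs reported 80.4 → residual 55.9 km
  PFO: calculated 315.9 vs reported 315.9 → residual 0.0 km
  NEW: calculated 101.0 vs reported 101.0 → residual 0.0 km
  MNV: calculated 102.9 vs reported 102.9 → residual 0.0 km
PFO, NEW, MNV are mutually consistent (residuals ≈ 0); COR is off by 55.9 km.

COR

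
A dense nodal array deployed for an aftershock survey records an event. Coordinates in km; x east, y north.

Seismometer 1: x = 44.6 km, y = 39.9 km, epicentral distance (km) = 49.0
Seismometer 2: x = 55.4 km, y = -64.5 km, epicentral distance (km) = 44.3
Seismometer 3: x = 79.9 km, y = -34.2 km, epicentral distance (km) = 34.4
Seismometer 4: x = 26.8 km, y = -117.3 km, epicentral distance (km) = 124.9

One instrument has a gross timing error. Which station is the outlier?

Solve using three stations at a time. Using Seismometer 1, Seismometer 3, Seismometer 4 (subtract circle equations pairwise → linear system) gives (x, y) ≈ (71.8, -0.8).
Distances from that point to each station vs reported:
  Seismometer 1: calculated 49.0 vs reported 49.0 → residual 0.0 km
  Seismometer 2: calculated 65.8 vs reported 44.3 → residual 21.5 km
  Seismometer 3: calculated 34.4 vs reported 34.4 → residual 0.0 km
  Seismometer 4: calculated 124.9 vs reported 124.9 → residual 0.0 km
Seismometer 1, Seismometer 3, Seismometer 4 are mutually consistent (residuals ≈ 0); Seismometer 2 is off by 21.5 km.

Seismometer 2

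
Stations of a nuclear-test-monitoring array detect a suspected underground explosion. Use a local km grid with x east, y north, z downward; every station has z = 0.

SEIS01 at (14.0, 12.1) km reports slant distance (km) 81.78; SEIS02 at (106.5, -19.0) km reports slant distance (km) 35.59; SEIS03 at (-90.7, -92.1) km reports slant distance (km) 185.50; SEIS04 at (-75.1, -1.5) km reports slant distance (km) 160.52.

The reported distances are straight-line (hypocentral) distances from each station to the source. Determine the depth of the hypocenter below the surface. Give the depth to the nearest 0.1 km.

Each station gives a sphere (x−x_i)² + (y−y_i)² + z² = d_i² (stations at z=0).
Subtracting the SEIS01 sphere from SEIS02 and SEIS03: z² cancels, leaving linear equations in x and y:
185.0 x − 62.2 y = 16782.16
-209.4 x − 208.4 y = -11355.79
Solving: x ≈ 81.501, y ≈ -27.402 km (keep extra digits for the depth step; rounded: 81.5, -27.4).
Then from the SEIS01 sphere: z² = 81.78² − (x − 14.0)² − (y − 12.1)² with x = 81.501, y = -27.402, so z ≈ 23.899 ≈ 23.9 km.
Check against SEIS04 (with the unrounded solution): distance 160.52 ≈ 160.52 km. ✓

23.9 km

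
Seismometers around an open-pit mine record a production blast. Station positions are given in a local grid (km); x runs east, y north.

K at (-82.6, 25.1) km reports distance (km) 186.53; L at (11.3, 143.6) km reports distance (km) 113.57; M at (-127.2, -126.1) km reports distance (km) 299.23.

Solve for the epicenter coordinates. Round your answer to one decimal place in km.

Circle about each station: (x + 82.6)² + (y − 25.1)² = 186.53²; (x − 11.3)² + (y − 143.6)² = 113.57²; (x + 127.2)² + (y + 126.1)² = 299.23².
Subtracting the K equation from the L and M equations removes the quadratic terms:
187.8 x + 237.0 y = 35191.18
-89.2 x − 302.4 y = -30116.87
Solving the 2×2 system: x ≈ 98.3, y ≈ 70.6 km.

98.3 km east, 70.6 km north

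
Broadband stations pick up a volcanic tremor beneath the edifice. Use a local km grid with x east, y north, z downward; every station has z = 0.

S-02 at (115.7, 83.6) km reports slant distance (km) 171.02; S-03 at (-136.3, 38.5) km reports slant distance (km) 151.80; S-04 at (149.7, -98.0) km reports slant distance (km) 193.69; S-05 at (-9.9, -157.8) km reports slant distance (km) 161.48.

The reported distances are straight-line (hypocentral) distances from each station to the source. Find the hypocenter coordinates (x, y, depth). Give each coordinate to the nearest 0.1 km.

(-9.7, -11.1, 67.5)

Each station gives a sphere (x−x_i)² + (y−y_i)² + z² = d_i² (stations at z=0).
Subtracting the S-02 sphere from S-03 and S-04: z² cancels, leaving linear equations in x and y:
-504.0 x − 90.2 y = 5889.09
68.0 x − 363.2 y = 3370.66
Solving: x ≈ -9.699, y ≈ -11.096 km (keep extra digits for the depth step; rounded: -9.7, -11.1).
Then from the S-02 sphere: z² = 171.02² − (x − 115.7)² − (y − 83.6)² with x = -9.699, y = -11.096, so z ≈ 67.495 ≈ 67.5 km.
Check against S-05 (with the unrounded solution): distance 161.49 ≈ 161.48 km. ✓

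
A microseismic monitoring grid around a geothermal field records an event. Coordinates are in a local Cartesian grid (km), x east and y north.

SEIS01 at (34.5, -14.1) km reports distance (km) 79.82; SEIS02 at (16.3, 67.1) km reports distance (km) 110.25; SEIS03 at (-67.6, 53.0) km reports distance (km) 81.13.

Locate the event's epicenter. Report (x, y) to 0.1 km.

Circle about each station: (x − 34.5)² + (y + 14.1)² = 79.82²; (x − 16.3)² + (y − 67.1)² = 110.25²; (x + 67.6)² + (y − 53.0)² = 81.13².
Subtracting the SEIS01 equation from the SEIS02 and SEIS03 equations removes the quadratic terms:
-36.4 x + 162.4 y = -2404.79
-204.2 x + 134.2 y = 5778.86
Solving the 2×2 system: x ≈ -44.6, y ≈ -24.8 km.

x ≈ -44.6 km, y ≈ -24.8 km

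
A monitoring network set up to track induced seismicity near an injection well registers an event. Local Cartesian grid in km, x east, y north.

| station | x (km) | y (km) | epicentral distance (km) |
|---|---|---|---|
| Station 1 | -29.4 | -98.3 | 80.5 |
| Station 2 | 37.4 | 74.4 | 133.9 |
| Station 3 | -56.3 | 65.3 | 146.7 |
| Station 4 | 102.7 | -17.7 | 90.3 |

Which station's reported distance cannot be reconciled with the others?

Station 1

Solve using three stations at a time. Using Station 2, Station 3, Station 4 (subtract circle equations pairwise → linear system) gives (x, y) ≈ (22.2, -58.6).
Distances from that point to each station vs reported:
  Station 1: calculated 65.1 vs reported 80.5 → residual 15.4 km
  Station 2: calculated 133.9 vs reported 133.9 → residual 0.0 km
  Station 3: calculated 146.7 vs reported 146.7 → residual 0.0 km
  Station 4: calculated 90.3 vs reported 90.3 → residual 0.0 km
Station 2, Station 3, Station 4 are mutually consistent (residuals ≈ 0); Station 1 is off by 15.4 km.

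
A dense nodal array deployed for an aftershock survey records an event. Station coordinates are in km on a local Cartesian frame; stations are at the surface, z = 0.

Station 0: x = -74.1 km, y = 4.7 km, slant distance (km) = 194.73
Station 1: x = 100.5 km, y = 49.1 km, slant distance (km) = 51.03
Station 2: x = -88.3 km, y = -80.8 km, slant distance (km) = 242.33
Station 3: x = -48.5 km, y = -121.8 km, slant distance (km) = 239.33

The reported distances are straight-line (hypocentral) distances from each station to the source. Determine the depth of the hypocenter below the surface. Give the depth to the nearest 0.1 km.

z ≈ 50.4 km

Each station gives a sphere (x−x_i)² + (y−y_i)² + z² = d_i² (stations at z=0).
Subtracting the Station 0 sphere from Station 1 and Station 2: z² cancels, leaving linear equations in x and y:
349.2 x + 88.8 y = 42313.87
-28.4 x − 171.0 y = -11991.43
Solving: x ≈ 107.898, y ≈ 52.205 km (keep extra digits for the depth step; rounded: 107.9, 52.2).
Then from the Station 0 sphere: z² = 194.73² − (x + 74.1)² − (y − 4.7)² with x = 107.898, y = 52.205, so z ≈ 50.396 ≈ 50.4 km.
Check against Station 3 (with the unrounded solution): distance 239.33 ≈ 239.33 km. ✓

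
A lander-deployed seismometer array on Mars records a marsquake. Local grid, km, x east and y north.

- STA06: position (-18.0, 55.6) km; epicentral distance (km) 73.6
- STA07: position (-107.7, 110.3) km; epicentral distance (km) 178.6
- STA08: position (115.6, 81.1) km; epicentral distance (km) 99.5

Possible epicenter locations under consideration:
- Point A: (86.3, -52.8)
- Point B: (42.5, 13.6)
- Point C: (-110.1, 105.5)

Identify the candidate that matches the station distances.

For each candidate, compare |candidate − station| to the reported distance:
Point A: residuals STA06 76.8, STA07 74.9, STA08 37.6 → max 76.8 km
Point B: residuals STA06 0.0, STA07 0.0, STA08 0.0 → max 0.0 km
Point C: residuals STA06 31.1, STA07 173.2, STA08 127.5 → max 173.2 km
Only Point B has all residuals ≈ 0.

Point B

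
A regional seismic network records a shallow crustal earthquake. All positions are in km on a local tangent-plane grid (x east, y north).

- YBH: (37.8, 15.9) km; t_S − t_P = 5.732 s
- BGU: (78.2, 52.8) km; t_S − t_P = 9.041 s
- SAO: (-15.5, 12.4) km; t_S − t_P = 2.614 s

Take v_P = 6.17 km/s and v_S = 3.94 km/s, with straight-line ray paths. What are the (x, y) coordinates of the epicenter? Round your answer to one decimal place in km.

Distance from S−P lag: d = Δt · v_P v_S / (v_P − v_S) = Δt · (6.17·3.94)/(6.17−3.94) ≈ 10.9013·Δt.
So d_YBH = 62.49, d_BGU = 98.56, d_SAO = 28.50 km.
Circle about each station: (x − 37.8)² + (y − 15.9)² = 62.49²; (x − 78.2)² + (y − 52.8)² = 98.56²; (x + 15.5)² + (y − 12.4)² = 28.50².
Subtracting pairs of circle equations eliminates x²+y² and gives linear equations (the radical axes):
80.8 x + 73.8 y = 1412.36
-106.6 x − 7.0 y = 1805.11
Solving the 2×2 system: x ≈ -19.6, y ≈ 40.6 km.
Check against YBH (with the unrounded x, y): √((x − 37.8)²+(y − 15.9)²) = 62.49 ≈ 62.49 km. ✓

(-19.6, 40.6)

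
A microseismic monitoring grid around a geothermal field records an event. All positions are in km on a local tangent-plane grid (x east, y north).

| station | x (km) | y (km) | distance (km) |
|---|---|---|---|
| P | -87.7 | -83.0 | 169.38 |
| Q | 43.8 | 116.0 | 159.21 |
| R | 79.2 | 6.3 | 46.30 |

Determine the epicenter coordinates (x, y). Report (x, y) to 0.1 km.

(76.1, -39.9)

Circle about each station: (x + 87.7)² + (y + 83.0)² = 169.38²; (x − 43.8)² + (y − 116.0)² = 159.21²; (x − 79.2)² + (y − 6.3)² = 46.30².
Subtracting the P equation from the Q and R equations removes the quadratic terms:
263.0 x + 398.0 y = 4135.91
333.8 x + 178.6 y = 18277.93
Solving the 2×2 system: x ≈ 76.1, y ≈ -39.9 km.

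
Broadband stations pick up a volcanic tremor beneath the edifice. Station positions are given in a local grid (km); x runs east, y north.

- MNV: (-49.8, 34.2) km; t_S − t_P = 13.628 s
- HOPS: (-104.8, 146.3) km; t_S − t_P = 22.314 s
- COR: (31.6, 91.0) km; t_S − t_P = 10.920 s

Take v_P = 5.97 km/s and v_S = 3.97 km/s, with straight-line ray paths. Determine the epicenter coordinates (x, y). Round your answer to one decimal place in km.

x ≈ 103.5 km, y ≈ -16.6 km

Distance from S−P lag: d = Δt · v_P v_S / (v_P − v_S) = Δt · (5.97·3.97)/(5.97−3.97) ≈ 11.8505·Δt.
So d_MNV = 161.50, d_HOPS = 264.43, d_COR = 129.41 km.
Circle about each station: (x + 49.8)² + (y − 34.2)² = 161.50²; (x + 104.8)² + (y − 146.3)² = 264.43²; (x − 31.6)² + (y − 91.0)² = 129.41².
Subtracting the MNV equation from the HOPS and COR equations removes the quadratic terms:
-110.0 x + 224.2 y = -15103.92
162.8 x + 113.6 y = 14965.18
Solving the 2×2 system: x ≈ 103.5, y ≈ -16.6 km.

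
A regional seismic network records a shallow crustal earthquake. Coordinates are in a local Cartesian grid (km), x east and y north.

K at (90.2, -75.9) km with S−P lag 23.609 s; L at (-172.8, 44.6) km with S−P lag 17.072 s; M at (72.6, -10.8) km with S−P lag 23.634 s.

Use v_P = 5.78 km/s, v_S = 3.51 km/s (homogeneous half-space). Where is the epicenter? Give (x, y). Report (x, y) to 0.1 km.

(-119.6, -98.4)

Distance from S−P lag: d = Δt · v_P v_S / (v_P − v_S) = Δt · (5.78·3.51)/(5.78−3.51) ≈ 8.9374·Δt.
So d_K = 211.00, d_L = 152.58, d_M = 211.23 km.
Circle about each station: (x − 90.2)² + (y + 75.9)² = 211.00²; (x + 172.8)² + (y − 44.6)² = 152.58²; (x − 72.6)² + (y + 10.8)² = 211.23².
Subtracting the K equation from the L and M equations removes the quadratic terms:
-526.0 x + 241.0 y = 39192.49
-35.2 x + 130.2 y = -8606.56
Solving the 2×2 system: x ≈ -119.6, y ≈ -98.4 km.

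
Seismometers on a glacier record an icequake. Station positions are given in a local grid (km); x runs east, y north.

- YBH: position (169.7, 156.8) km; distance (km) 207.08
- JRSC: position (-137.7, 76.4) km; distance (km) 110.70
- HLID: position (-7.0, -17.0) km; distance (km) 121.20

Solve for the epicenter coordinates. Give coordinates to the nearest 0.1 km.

-30.0 km east, 102.0 km north

Circle about each station: (x − 169.7)² + (y − 156.8)² = 207.08²; (x + 137.7)² + (y − 76.4)² = 110.70²; (x + 7.0)² + (y + 17.0)² = 121.20².
Subtracting the YBH equation from the JRSC and HLID equations removes the quadratic terms:
-614.8 x − 160.8 y = 2041.56
-353.4 x − 347.6 y = -24853.64
Solving the 2×2 system: x ≈ -30.0, y ≈ 102.0 km.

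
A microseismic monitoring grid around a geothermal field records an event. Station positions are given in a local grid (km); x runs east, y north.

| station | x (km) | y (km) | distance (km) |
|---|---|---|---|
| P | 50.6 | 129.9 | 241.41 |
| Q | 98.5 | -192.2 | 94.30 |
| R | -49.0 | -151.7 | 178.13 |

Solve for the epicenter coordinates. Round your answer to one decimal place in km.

(121.7, -100.8)

Circle about each station: (x − 50.6)² + (y − 129.9)² = 241.41²; (x − 98.5)² + (y + 192.2)² = 94.30²; (x + 49.0)² + (y + 151.7)² = 178.13².
Subtracting pairs of circle equations eliminates x²+y² and gives linear equations (the radical axes):
95.8 x − 644.2 y = 76595.02
-199.2 x − 563.2 y = 32528.01
Solving the 2×2 system: x ≈ 121.7, y ≈ -100.8 km.
Check against P (with the unrounded x, y): √((x − 50.6)²+(y − 129.9)²) = 241.41 ≈ 241.41 km. ✓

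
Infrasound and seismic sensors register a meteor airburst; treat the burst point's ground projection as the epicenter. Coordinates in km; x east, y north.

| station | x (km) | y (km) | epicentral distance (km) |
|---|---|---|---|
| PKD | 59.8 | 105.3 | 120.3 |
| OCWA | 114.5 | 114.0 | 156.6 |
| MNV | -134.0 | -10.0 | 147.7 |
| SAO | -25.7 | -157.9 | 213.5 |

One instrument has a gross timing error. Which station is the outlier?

Solve using three stations at a time. Using PKD, OCWA, MNV (subtract circle equations pairwise → linear system) gives (x, y) ≈ (13.6, -5.8).
Distances from that point to each station vs reported:
  PKD: calculated 120.3 vs reported 120.3 → residual 0.0 km
  OCWA: calculated 156.6 vs reported 156.6 → residual 0.0 km
  MNV: calculated 147.7 vs reported 147.7 → residual 0.0 km
  SAO: calculated 157.1 vs reported 213.5 → residual 56.4 km
PKD, OCWA, MNV are mutually consistent (residuals ≈ 0); SAO is off by 56.4 km.

SAO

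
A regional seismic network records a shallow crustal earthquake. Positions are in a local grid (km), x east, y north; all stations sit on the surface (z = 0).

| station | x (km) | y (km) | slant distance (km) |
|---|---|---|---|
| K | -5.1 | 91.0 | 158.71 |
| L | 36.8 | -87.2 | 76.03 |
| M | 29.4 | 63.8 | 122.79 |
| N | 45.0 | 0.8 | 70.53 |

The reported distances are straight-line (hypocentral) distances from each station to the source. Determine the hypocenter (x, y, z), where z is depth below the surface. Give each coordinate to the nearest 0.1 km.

Each station gives a sphere (x−x_i)² + (y−y_i)² + z² = d_i² (stations at z=0).
Subtracting the K sphere from L and M: z² cancels, leaving linear equations in x and y:
83.8 x − 356.4 y = 20059.37
69.0 x − 54.4 y = 6739.27
Solving: x ≈ 65.425, y ≈ -40.900 km (keep extra digits for the depth step; rounded: 65.4, -40.9).
Then from the K sphere: z² = 158.71² − (x + 5.1)² − (y − 91.0)² with x = 65.425, y = -40.900, so z ≈ 53.080 ≈ 53.1 km.
Check against N (with the unrounded solution): distance 70.52 ≈ 70.53 km. ✓

(65.4, -40.9, 53.1)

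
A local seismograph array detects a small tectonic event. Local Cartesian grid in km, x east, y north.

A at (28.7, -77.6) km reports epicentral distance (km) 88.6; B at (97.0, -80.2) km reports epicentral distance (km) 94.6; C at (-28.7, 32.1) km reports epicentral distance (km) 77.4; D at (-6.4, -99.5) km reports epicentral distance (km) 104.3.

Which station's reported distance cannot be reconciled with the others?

A

Solve using three stations at a time. Using B, C, D (subtract circle equations pairwise → linear system) gives (x, y) ≈ (38.9, -5.6).
Distances from that point to each station vs reported:
  A: calculated 72.8 vs reported 88.6 → residual 15.8 km
  B: calculated 94.6 vs reported 94.6 → residual 0.0 km
  C: calculated 77.4 vs reported 77.4 → residual 0.0 km
  D: calculated 104.3 vs reported 104.3 → residual 0.0 km
B, C, D are mutually consistent (residuals ≈ 0); A is off by 15.8 km.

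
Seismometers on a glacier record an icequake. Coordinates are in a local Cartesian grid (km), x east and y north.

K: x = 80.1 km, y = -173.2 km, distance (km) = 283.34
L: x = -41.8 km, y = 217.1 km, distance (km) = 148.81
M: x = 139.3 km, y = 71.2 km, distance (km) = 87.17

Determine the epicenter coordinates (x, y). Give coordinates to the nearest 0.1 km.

61.0 km east, 109.5 km north

Circle about each station: (x − 80.1)² + (y + 173.2)² = 283.34²; (x + 41.8)² + (y − 217.1)² = 148.81²; (x − 139.3)² + (y − 71.2)² = 87.17².
Subtracting the K equation from the L and M equations removes the quadratic terms:
-243.8 x + 780.6 y = 70602.54
118.4 x + 488.8 y = 60742.63
Solving the 2×2 system: x ≈ 61.0, y ≈ 109.5 km.
Check against K (with the unrounded x, y): √((x − 80.1)²+(y + 173.2)²) = 283.34 ≈ 283.34 km. ✓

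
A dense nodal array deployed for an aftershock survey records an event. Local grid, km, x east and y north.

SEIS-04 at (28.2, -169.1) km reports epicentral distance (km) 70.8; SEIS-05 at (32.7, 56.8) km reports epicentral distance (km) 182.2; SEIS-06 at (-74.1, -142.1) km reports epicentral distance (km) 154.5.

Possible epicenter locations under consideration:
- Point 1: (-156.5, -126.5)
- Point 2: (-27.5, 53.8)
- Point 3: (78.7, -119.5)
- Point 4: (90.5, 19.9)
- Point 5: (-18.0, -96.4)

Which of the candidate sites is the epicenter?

For each candidate, compare |candidate − station| to the reported distance:
Point 1: residuals SEIS-04 118.7, SEIS-05 81.2, SEIS-06 70.6 → max 118.7 km
Point 2: residuals SEIS-04 159.0, SEIS-05 121.9, SEIS-06 46.9 → max 159.0 km
Point 3: residuals SEIS-04 0.0, SEIS-05 0.0, SEIS-06 0.0 → max 0.0 km
Point 4: residuals SEIS-04 128.2, SEIS-05 113.6, SEIS-06 76.4 → max 128.2 km
Point 5: residuals SEIS-04 15.3, SEIS-05 20.8, SEIS-06 82.1 → max 82.1 km
Only Point 3 has all residuals ≈ 0.

Point 3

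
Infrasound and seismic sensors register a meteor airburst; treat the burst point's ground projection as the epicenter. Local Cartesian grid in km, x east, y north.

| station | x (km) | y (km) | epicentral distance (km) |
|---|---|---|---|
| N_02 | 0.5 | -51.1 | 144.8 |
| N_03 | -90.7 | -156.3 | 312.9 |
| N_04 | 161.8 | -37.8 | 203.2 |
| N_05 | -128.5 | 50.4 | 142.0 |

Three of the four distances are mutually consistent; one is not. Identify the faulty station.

N_03

Solve using three stations at a time. Using N_02, N_04, N_05 (subtract circle equations pairwise → linear system) gives (x, y) ≈ (6.8, 93.6).
Distances from that point to each station vs reported:
  N_02: calculated 144.8 vs reported 144.8 → residual 0.0 km
  N_03: calculated 268.2 vs reported 312.9 → residual 44.7 km
  N_04: calculated 203.2 vs reported 203.2 → residual 0.0 km
  N_05: calculated 142.0 vs reported 142.0 → residual 0.0 km
N_02, N_04, N_05 are mutually consistent (residuals ≈ 0); N_03 is off by 44.7 km.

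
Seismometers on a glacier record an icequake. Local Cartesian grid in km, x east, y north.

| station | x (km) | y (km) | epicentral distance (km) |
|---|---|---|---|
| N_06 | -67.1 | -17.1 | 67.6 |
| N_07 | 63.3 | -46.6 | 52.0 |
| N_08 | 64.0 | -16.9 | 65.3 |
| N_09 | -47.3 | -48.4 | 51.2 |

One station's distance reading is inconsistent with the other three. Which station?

N_07

Solve using three stations at a time. Using N_06, N_08, N_09 (subtract circle equations pairwise → linear system) gives (x, y) ≈ (-0.4, -27.9).
Distances from that point to each station vs reported:
  N_06: calculated 67.6 vs reported 67.6 → residual 0.0 km
  N_07: calculated 66.4 vs reported 52.0 → residual 14.4 km
  N_08: calculated 65.3 vs reported 65.3 → residual 0.0 km
  N_09: calculated 51.2 vs reported 51.2 → residual 0.0 km
N_06, N_08, N_09 are mutually consistent (residuals ≈ 0); N_07 is off by 14.4 km.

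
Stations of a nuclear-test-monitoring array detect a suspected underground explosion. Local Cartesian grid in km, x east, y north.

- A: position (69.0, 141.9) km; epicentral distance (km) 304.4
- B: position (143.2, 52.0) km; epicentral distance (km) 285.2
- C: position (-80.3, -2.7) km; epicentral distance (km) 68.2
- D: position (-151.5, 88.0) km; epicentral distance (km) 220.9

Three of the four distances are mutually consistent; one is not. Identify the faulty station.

Solve using three stations at a time. Using A, B, D (subtract circle equations pairwise → linear system) gives (x, y) ≈ (-82.8, -121.9).
Distances from that point to each station vs reported:
  A: calculated 304.4 vs reported 304.4 → residual 0.0 km
  B: calculated 285.2 vs reported 285.2 → residual 0.0 km
  C: calculated 119.3 vs reported 68.2 → residual 51.1 km
  D: calculated 220.9 vs reported 220.9 → residual 0.0 km
A, B, D are mutually consistent (residuals ≈ 0); C is off by 51.1 km.

C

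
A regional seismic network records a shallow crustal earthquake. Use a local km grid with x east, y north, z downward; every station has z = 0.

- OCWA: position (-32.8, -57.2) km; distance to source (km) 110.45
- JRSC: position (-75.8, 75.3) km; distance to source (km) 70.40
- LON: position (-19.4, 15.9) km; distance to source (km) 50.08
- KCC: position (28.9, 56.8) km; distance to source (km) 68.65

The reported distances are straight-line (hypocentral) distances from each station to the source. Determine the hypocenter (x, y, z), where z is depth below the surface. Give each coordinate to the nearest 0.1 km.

(-25.9, 45.6, 39.8)

Each station gives a sphere (x−x_i)² + (y−y_i)² + z² = d_i² (stations at z=0).
Subtracting the OCWA sphere from JRSC and LON: z² cancels, leaving linear equations in x and y:
-86.0 x + 265.0 y = 14311.09
26.8 x + 146.2 y = 5972.69
Solving: x ≈ -25.897, y ≈ 45.600 km (keep extra digits for the depth step; rounded: -25.9, 45.6).
Then from the OCWA sphere: z² = 110.45² − (x + 32.8)² − (y + 57.2)² with x = -25.897, y = 45.600, so z ≈ 39.796 ≈ 39.8 km.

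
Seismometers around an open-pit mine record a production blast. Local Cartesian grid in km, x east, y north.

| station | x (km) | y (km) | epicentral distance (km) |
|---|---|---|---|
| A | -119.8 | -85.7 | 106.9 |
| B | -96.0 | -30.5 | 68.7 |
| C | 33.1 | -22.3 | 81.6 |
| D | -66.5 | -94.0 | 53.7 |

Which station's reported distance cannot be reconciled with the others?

Solve using three stations at a time. Using A, C, D (subtract circle equations pairwise → linear system) gives (x, y) ≈ (-13.0, -89.7).
Distances from that point to each station vs reported:
  A: calculated 106.9 vs reported 106.9 → residual 0.0 km
  B: calculated 101.9 vs reported 68.7 → residual 33.2 km
  C: calculated 81.6 vs reported 81.6 → residual 0.0 km
  D: calculated 53.7 vs reported 53.7 → residual 0.0 km
A, C, D are mutually consistent (residuals ≈ 0); B is off by 33.2 km.

B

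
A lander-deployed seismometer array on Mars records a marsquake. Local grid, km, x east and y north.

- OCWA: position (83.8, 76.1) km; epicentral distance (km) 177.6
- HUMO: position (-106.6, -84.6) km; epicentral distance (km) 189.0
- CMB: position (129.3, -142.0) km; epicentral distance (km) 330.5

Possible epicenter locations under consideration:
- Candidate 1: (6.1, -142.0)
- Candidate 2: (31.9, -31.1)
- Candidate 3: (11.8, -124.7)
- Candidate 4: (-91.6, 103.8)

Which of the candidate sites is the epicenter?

For each candidate, compare |candidate − station| to the reported distance:
Candidate 1: residuals OCWA 53.9, HUMO 62.5, CMB 207.3 → max 207.3 km
Candidate 2: residuals OCWA 58.5, HUMO 40.5, CMB 182.9 → max 182.9 km
Candidate 3: residuals OCWA 35.7, HUMO 64.0, CMB 211.7 → max 211.7 km
Candidate 4: residuals OCWA 0.0, HUMO 0.0, CMB 0.0 → max 0.0 km
Only Candidate 4 has all residuals ≈ 0.

Candidate 4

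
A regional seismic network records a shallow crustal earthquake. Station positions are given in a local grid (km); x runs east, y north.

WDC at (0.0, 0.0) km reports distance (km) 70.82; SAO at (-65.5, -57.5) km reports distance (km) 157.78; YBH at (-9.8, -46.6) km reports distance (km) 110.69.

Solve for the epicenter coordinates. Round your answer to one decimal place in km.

Circle about each station: x² + y² = 70.82²; (x + 65.5)² + (y + 57.5)² = 157.78²; (x + 9.8)² + (y + 46.6)² = 110.69².
Subtracting pairs of circle equations eliminates x²+y² and gives linear equations (the radical axes):
-131.0 x − 115.0 y = -12282.56
-19.6 x − 93.2 y = -4969.20
Solving the 2×2 system: x ≈ 57.6, y ≈ 41.2 km.
Check against WDC (with the unrounded x, y): √(x²+y²) = 70.81 ≈ 70.82 km. ✓

(57.6, 41.2)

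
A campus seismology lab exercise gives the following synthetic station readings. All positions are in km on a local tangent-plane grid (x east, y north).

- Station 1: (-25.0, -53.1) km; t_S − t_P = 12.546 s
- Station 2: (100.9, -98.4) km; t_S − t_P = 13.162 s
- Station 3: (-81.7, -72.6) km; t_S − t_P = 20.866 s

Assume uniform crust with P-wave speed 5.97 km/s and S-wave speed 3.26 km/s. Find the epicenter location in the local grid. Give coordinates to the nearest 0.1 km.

Distance from S−P lag: d = Δt · v_P v_S / (v_P − v_S) = Δt · (5.97·3.26)/(5.97−3.26) ≈ 7.1816·Δt.
So d_Station 1 = 90.10, d_Station 2 = 94.52, d_Station 3 = 149.85 km.
Circle about each station: (x + 25.0)² + (y + 53.1)² = 90.10²; (x − 100.9)² + (y + 98.4)² = 94.52²; (x + 81.7)² + (y + 72.6)² = 149.85².
Subtracting pairs of circle equations eliminates x²+y² and gives linear equations (the radical axes):
251.8 x − 90.6 y = 15602.74
-113.4 x − 39.0 y = -5835.97
Solving the 2×2 system: x ≈ 56.6, y ≈ -14.9 km.
Check against Station 1 (with the unrounded x, y): √((x + 25.0)²+(y + 53.1)²) = 90.09 ≈ 90.10 km. ✓

56.6 km east, -14.9 km north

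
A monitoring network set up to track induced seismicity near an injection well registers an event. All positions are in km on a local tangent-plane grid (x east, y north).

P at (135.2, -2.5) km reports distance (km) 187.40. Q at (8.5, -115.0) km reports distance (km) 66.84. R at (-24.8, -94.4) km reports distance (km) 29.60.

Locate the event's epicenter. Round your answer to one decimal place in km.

Circle about each station: (x − 135.2)² + (y + 2.5)² = 187.40²; (x − 8.5)² + (y + 115.0)² = 66.84²; (x + 24.8)² + (y + 94.4)² = 29.60².
Subtracting the P equation from the Q and R equations removes the quadratic terms:
-253.4 x − 225.0 y = 25663.13
-320.0 x − 183.8 y = 25483.71
Solving the 2×2 system: x ≈ -40.0, y ≈ -69.0 km.
Check against P (with the unrounded x, y): √((x − 135.2)²+(y + 2.5)²) = 187.40 ≈ 187.40 km. ✓

x ≈ -40.0 km, y ≈ -69.0 km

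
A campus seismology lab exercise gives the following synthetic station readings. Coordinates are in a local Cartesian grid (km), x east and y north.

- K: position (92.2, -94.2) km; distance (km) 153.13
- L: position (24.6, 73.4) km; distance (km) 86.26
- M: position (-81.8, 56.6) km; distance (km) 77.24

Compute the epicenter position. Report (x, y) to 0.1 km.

x ≈ -25.8 km, y ≈ 3.4 km

Circle about each station: (x − 92.2)² + (y + 94.2)² = 153.13²; (x − 24.6)² + (y − 73.4)² = 86.26²; (x + 81.8)² + (y − 56.6)² = 77.24².
Subtracting the K equation from the L and M equations removes the quadratic terms:
-135.2 x + 335.2 y = 4626.25
-348.0 x + 301.6 y = 10003.10
Solving the 2×2 system: x ≈ -25.8, y ≈ 3.4 km.
Check against K (with the unrounded x, y): √((x − 92.2)²+(y + 94.2)²) = 153.13 ≈ 153.13 km. ✓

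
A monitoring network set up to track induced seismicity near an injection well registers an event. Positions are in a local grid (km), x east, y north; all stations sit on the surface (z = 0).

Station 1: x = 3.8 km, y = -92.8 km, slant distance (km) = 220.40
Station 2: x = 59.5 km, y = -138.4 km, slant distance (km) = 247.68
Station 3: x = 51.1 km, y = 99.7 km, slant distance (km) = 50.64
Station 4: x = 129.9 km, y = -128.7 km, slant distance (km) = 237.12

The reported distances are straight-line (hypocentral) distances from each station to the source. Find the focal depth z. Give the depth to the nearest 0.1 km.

17.9 km

Each station gives a sphere (x−x_i)² + (y−y_i)² + z² = d_i² (stations at z=0).
Subtracting the Station 1 sphere from Station 2 and Station 3: z² cancels, leaving linear equations in x and y:
111.4 x − 91.2 y = 1299.31
94.6 x + 385.0 y = 49936.77
Solving: x ≈ 98.114, y ≈ 105.598 km (keep extra digits for the depth step; rounded: 98.1, 105.6).
Then from the Station 1 sphere: z² = 220.40² − (x − 3.8)² − (y + 92.8)² with x = 98.114, y = 105.598, so z ≈ 17.868 ≈ 17.9 km.
Check against Station 4 (with the unrounded solution): distance 237.12 ≈ 237.12 km. ✓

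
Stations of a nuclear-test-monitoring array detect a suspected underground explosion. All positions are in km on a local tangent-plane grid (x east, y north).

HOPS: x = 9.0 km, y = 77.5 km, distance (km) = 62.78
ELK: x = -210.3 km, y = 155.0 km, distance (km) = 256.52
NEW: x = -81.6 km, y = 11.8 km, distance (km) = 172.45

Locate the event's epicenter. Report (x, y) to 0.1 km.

44.9 km east, 129.0 km north

Circle about each station: (x − 9.0)² + (y − 77.5)² = 62.78²; (x + 210.3)² + (y − 155.0)² = 256.52²; (x + 81.6)² + (y − 11.8)² = 172.45².
Subtracting the HOPS equation from the ELK and NEW equations removes the quadratic terms:
-438.6 x + 155.0 y = 302.66
-181.2 x − 131.4 y = -25087.12
Solving the 2×2 system: x ≈ 44.9, y ≈ 129.0 km.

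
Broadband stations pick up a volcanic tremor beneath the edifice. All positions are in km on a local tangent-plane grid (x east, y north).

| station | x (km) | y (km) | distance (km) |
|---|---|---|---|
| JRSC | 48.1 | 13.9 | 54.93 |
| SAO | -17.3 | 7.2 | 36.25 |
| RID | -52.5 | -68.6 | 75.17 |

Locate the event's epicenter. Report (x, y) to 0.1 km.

Circle about each station: (x − 48.1)² + (y − 13.9)² = 54.93²; (x + 17.3)² + (y − 7.2)² = 36.25²; (x + 52.5)² + (y + 68.6)² = 75.17².
Subtracting pairs of circle equations eliminates x²+y² and gives linear equations (the radical axes):
-130.8 x − 13.4 y = -452.45
-201.2 x − 165.0 y = 2322.17
Solving the 2×2 system: x ≈ 5.6, y ≈ -20.9 km.

(5.6, -20.9)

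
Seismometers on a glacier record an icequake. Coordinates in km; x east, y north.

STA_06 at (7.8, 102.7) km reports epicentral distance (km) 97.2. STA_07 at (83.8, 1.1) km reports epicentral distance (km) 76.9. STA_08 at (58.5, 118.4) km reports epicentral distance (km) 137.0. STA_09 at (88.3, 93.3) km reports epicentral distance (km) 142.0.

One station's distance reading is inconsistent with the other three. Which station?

Solve using three stations at a time. Using STA_06, STA_08, STA_09 (subtract circle equations pairwise → linear system) gives (x, y) ≈ (-28.5, 12.7).
Distances from that point to each station vs reported:
  STA_06: calculated 97.0 vs reported 97.2 → residual 0.2 km
  STA_07: calculated 112.9 vs reported 76.9 → residual 36.0 km
  STA_08: calculated 136.9 vs reported 137.0 → residual 0.1 km
  STA_09: calculated 141.9 vs reported 142.0 → residual 0.1 km
STA_06, STA_08, STA_09 are mutually consistent (residuals ≈ 0); STA_07 is off by 36.0 km.

STA_07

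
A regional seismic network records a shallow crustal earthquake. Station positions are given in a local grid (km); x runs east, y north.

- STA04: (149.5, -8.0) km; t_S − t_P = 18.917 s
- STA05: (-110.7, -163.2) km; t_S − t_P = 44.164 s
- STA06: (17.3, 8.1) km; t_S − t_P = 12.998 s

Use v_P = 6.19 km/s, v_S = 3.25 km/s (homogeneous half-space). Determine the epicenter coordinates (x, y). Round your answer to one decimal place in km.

Distance from S−P lag: d = Δt · v_P v_S / (v_P − v_S) = Δt · (6.19·3.25)/(6.19−3.25) ≈ 6.8427·Δt.
So d_STA04 = 129.44, d_STA05 = 302.20, d_STA06 = 88.94 km.
Circle about each station: (x − 149.5)² + (y + 8.0)² = 129.44²; (x + 110.7)² + (y + 163.2)² = 302.20²; (x − 17.3)² + (y − 8.1)² = 88.94².
Subtracting the STA04 equation from the STA05 and STA06 equations removes the quadratic terms:
-520.4 x − 310.4 y = -58095.65
-264.4 x + 32.2 y = -13204.96
Solving the 2×2 system: x ≈ 60.4, y ≈ 85.9 km.
Check against STA04 (with the unrounded x, y): √((x − 149.5)²+(y + 8.0)²) = 129.44 ≈ 129.44 km. ✓

x ≈ 60.4 km, y ≈ 85.9 km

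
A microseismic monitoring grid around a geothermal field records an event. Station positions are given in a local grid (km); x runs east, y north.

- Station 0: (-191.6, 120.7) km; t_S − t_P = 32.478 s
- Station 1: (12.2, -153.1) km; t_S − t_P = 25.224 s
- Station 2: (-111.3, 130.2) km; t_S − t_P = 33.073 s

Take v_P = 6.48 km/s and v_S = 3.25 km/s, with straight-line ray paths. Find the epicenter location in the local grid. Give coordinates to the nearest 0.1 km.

x ≈ -137.0 km, y ≈ -83.9 km

Distance from S−P lag: d = Δt · v_P v_S / (v_P − v_S) = Δt · (6.48·3.25)/(6.48−3.25) ≈ 6.5201·Δt.
So d_Station 0 = 211.76, d_Station 1 = 164.46, d_Station 2 = 215.64 km.
Circle about each station: (x + 191.6)² + (y − 120.7)² = 211.76²; (x − 12.2)² + (y + 153.1)² = 164.46²; (x + 111.3)² + (y − 130.2)² = 215.64².
Subtracting the Station 0 equation from the Station 1 and Station 2 equations removes the quadratic terms:
407.6 x − 547.6 y = -9895.39
160.6 x + 19.0 y = -23597.63
Solving the 2×2 system: x ≈ -137.0, y ≈ -83.9 km.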